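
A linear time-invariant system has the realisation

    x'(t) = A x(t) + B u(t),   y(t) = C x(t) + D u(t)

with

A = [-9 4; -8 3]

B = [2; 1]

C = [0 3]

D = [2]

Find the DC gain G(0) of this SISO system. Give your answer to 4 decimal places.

G(0) = C(-A)^{-1}B + D = -C A^{-1} B + D.
det A = 5, so A^{-1} = (1/5)·adj(A) = [[3/5, -4/5], [8/5, -9/5]]
A^{-1} B = [2/5, 7/5]^T
C A^{-1} B = 21/5
G(0) = D - C A^{-1} B = 2 - (21/5) = -11/5 ≈ -2.2000

-2.2000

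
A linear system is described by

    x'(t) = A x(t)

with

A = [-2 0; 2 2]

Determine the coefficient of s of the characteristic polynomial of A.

For a 2×2 matrix, det(sI - A) = s^2 - (tr A)s + det A.
tr A = 0, det A = -4.
So p(s) = s^2 - 4.
The coefficient of s is 0.

0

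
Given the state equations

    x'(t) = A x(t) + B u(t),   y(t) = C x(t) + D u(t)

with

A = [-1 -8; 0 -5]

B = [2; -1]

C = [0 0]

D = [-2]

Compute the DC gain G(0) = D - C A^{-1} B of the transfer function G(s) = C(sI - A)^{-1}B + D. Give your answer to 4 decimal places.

G(0) = C(-A)^{-1}B + D = -C A^{-1} B + D.
det A = 5, so A^{-1} = (1/5)·adj(A) = [[-1, 8/5], [0, -1/5]]
A^{-1} B = [-18/5, 1/5]^T
C A^{-1} B = 0
G(0) = D - C A^{-1} B = -2 - (0) = -2

-2.0000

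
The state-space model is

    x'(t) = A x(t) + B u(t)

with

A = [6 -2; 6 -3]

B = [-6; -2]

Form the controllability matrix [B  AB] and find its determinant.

116

AB = [[-32], [-30]]
Controllability matrix C = [B  AB] = [[-6, -32], [-2, -30]]
det(C) = (-6)·(-30) - (-32)·(-2) = 180 - 64 = 116
Since det(C) ≠ 0, rank(C) = 2 and the system is completely controllable.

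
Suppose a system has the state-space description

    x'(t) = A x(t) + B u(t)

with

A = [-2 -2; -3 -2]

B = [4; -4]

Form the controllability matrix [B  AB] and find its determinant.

-16

AB = [[0], [-4]]
Controllability matrix C = [B  AB] = [[4, 0], [-4, -4]]
det(C) = 4·(-4) - 0·(-4) = -16 - 0 = -16
Since det(C) ≠ 0, rank(C) = 2 and the system is completely controllable.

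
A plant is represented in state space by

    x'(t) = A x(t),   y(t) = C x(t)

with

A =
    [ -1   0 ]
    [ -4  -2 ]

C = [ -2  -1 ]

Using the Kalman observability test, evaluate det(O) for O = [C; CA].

CA = [[6, 2]]
Observability matrix O = [C; CA] = [[-2, -1], [6, 2]]
det(O) = (-2)·2 - (-1)·6 = -4 - (-6) = 2
Since det(O) ≠ 0, rank(O) = 2 and the system is completely observable.

2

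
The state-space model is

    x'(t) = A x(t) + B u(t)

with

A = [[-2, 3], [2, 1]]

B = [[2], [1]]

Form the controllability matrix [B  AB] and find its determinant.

AB = [[-1], [5]]
Controllability matrix C = [B  AB] = [[2, -1], [1, 5]]
det(C) = 2·5 - (-1)·1 = 10 - (-1) = 11
Since det(C) ≠ 0, rank(C) = 2 and the system is completely controllable.

11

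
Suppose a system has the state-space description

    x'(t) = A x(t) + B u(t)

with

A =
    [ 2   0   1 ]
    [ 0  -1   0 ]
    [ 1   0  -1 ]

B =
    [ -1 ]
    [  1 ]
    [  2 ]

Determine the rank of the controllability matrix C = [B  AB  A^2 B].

3

AB = [[0], [-1], [-3]]
A^2B = [[-3], [1], [3]]
Controllability matrix C = [B  AB  A^2B] = [[-1, 0, -3], [1, -1, 1], [2, -3, 3]]
det(C) = (-1)·((-1)·3 - 1·(-3)) - 0·(1·3 - 1·2) + (-3)·(1·(-3) - (-1)·2) = (-1)·0 - 0·1 + (-3)·(-1) = 3 ≠ 0, so rank(C) = 3.
rank(C) = 3 = n, so the pair (A, B) is completely controllable.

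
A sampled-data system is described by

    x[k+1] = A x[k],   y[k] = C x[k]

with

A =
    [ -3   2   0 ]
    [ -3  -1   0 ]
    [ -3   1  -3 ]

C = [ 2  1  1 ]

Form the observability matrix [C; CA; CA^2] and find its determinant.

CA = [[-12, 4, -3]]
CA^2 = [[33, -31, 9]]
Observability matrix O = [C; CA; CA^2] = [[2, 1, 1], [-12, 4, -3], [33, -31, 9]]
Expanding along the first row, det(O) = 2·(4·9 - (-3)·(-31)) - 1·((-12)·9 - (-3)·33) + 1·((-12)·(-31) - 4·33) = 2·(-57) - 1·(-9) + 1·240 = 135
Since det(O) ≠ 0, rank(O) = 3 and the system is completely observable.

135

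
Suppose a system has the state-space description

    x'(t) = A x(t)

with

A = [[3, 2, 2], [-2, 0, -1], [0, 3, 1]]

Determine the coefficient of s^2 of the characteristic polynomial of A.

-4

Expand det(sI - A) for the 3×3 matrix.
p(s) = s^3 - 4s^2 + 10s - 1.
(Check: constant term = det(-A) = (-1)^3 det A = -1; coefficient of s^2 = -tr A = -4.)
The coefficient of s^2 is -4.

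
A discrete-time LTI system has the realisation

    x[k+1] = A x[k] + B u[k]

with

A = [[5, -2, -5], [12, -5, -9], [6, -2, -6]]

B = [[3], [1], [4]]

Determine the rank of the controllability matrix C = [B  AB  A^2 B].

AB = [[-7], [-5], [-8]]
A^2B = [[15], [13], [16]]
Controllability matrix C = [B  AB  A^2B] = [[3, -7, 15], [1, -5, 13], [4, -8, 16]]
The rows r1, r2, r3 of C are linearly dependent: -3·r1 + r2 + 2·r3 = 0 (check each entry), so rank(C) ≤ 2.
The 2×2 minor from rows 1, 2, columns 1, 2 is 3·(-5) - (-7)·1 = -15 - (-7) = -8 ≠ 0, so rank(C) = 2.
rank(C) = 2 < n = 3, so the pair (A, B) is not completely controllable.

2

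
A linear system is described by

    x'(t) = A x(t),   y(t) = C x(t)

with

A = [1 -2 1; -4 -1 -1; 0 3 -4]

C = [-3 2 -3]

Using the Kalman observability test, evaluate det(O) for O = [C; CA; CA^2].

CA = [[-11, -5, 7]]
CA^2 = [[9, 48, -34]]
Observability matrix O = [C; CA; CA^2] = [[-3, 2, -3], [-11, -5, 7], [9, 48, -34]]
Expanding along the first row, det(O) = (-3)·((-5)·(-34) - 7·48) - 2·((-11)·(-34) - 7·9) + (-3)·((-11)·48 - (-5)·9) = (-3)·(-166) - 2·311 + (-3)·(-483) = 1325
Since det(O) ≠ 0, rank(O) = 3 and the system is completely observable.

1325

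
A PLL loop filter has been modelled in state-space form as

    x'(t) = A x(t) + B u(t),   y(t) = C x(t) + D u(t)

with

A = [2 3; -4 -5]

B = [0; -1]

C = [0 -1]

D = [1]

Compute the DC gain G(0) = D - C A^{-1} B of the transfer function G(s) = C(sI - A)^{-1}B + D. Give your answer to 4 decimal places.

G(0) = C(-A)^{-1}B + D = -C A^{-1} B + D.
det A = 2, so A^{-1} = (1/2)·adj(A) = [[-5/2, -3/2], [2, 1]]
A^{-1} B = [3/2, -1]^T
C A^{-1} B = 1
G(0) = D - C A^{-1} B = 1 - (1) = 0

0.0000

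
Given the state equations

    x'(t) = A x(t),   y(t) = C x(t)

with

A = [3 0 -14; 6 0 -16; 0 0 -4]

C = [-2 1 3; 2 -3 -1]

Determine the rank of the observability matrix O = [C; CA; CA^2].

2

CA = [[0, 0, 0], [-12, 0, 24]]
CA^2 = [[0, 0, 0], [-36, 0, 72]]
Observability matrix O = [C; CA; CA^2] = [[-2, 1, 3], [2, -3, -1], [0, 0, 0], [-12, 0, 24], [0, 0, 0], [-36, 0, 72]]
The columns c1, c2, c3 of O are linearly dependent: 2·c1 + c2 + c3 = 0 (check each entry), so rank(O) ≤ 2.
The 2×2 minor from rows 1, 2, columns 1, 2 is (-2)·(-3) - 1·2 = 6 - 2 = 4 ≠ 0, so rank(O) = 2.
rank(O) = 2 < n = 3, so the pair (A, C) is not completely observable.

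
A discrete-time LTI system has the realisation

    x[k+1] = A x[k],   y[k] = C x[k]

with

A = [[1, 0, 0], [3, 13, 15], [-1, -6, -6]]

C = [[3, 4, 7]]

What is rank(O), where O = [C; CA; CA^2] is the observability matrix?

2

CA = [[8, 10, 18]]
CA^2 = [[20, 22, 42]]
Observability matrix O = [C; CA; CA^2] = [[3, 4, 7], [8, 10, 18], [20, 22, 42]]
The columns c1, c2, c3 of O are linearly dependent: -c1 - c2 + c3 = 0 (check each entry), so rank(O) ≤ 2.
The 2×2 minor from rows 1, 2, columns 1, 2 is 3·10 - 4·8 = 30 - 32 = -2 ≠ 0, so rank(O) = 2.
rank(O) = 2 < n = 3, so the pair (A, C) is not completely observable.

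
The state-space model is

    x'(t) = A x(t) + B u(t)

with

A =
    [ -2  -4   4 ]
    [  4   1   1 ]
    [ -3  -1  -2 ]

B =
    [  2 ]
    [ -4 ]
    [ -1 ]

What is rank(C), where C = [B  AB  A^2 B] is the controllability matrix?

3

AB = [[8], [3], [0]]
A^2B = [[-28], [35], [-27]]
Controllability matrix C = [B  AB  A^2B] = [[2, 8, -28], [-4, 3, 35], [-1, 0, -27]]
det(C) = 2·(3·(-27) - 35·0) - 8·((-4)·(-27) - 35·(-1)) + (-28)·((-4)·0 - 3·(-1)) = 2·(-81) - 8·143 + (-28)·3 = -1390 ≠ 0, so rank(C) = 3.
rank(C) = 3 = n, so the pair (A, B) is completely controllable.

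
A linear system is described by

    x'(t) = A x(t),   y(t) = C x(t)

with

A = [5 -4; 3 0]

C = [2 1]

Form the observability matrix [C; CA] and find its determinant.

-29

CA = [[13, -8]]
Observability matrix O = [C; CA] = [[2, 1], [13, -8]]
det(O) = 2·(-8) - 1·13 = -16 - 13 = -29
Since det(O) ≠ 0, rank(O) = 2 and the system is completely observable.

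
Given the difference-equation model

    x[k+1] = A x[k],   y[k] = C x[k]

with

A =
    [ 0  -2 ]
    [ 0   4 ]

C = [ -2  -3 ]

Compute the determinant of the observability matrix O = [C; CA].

CA = [[0, -8]]
Observability matrix O = [C; CA] = [[-2, -3], [0, -8]]
det(O) = (-2)·(-8) - (-3)·0 = 16 - 0 = 16
Since det(O) ≠ 0, rank(O) = 2 and the system is completely observable.

16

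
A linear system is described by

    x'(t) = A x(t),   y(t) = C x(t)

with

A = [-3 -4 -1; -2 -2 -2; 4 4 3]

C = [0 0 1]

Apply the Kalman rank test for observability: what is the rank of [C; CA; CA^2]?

CA = [[4, 4, 3]]
CA^2 = [[-8, -12, -3]]
Observability matrix O = [C; CA; CA^2] = [[0, 0, 1], [4, 4, 3], [-8, -12, -3]]
det(O) = 0·(4·(-3) - 3·(-12)) - 0·(4·(-3) - 3·(-8)) + 1·(4·(-12) - 4·(-8)) = 0·24 - 0·12 + 1·(-16) = -16 ≠ 0, so rank(O) = 3.
rank(O) = 3 = n, so the pair (A, C) is completely observable.

3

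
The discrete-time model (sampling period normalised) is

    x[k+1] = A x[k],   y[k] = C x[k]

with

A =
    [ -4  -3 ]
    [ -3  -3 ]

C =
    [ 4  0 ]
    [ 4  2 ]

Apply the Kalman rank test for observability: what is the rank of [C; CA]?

CA = [[-16, -12], [-22, -18]]
Observability matrix O = [C; CA] = [[4, 0], [4, 2], [-16, -12], [-22, -18]]
Take the 2×2 submatrix of O formed by rows 1, 2: [[4, 0], [4, 2]]. Its determinant is 4·2 - 0·4 = 8 - 0 = 8 ≠ 0.
So rank(O) ≥ 2; since O has 2 columns, rank(O) = 2.
rank(O) = 2 = n, so the pair (A, C) is completely observable.

2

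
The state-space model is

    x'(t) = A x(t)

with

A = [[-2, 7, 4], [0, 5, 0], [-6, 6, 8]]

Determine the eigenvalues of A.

2, 4, 5

det(sI - A) = s^3 - (tr A)s^2 + (M11 + M22 + M33)s - det A, where Mii is the 2×2 principal minor of A obtained by deleting row i and column i.
tr A = (-2) + 5 + 8 = 11; M11 = 5·8 - 0·6 = 40 - 0 = 40; M22 = (-2)·8 - 4·(-6) = -16 - (-24) = 8; M33 = (-2)·5 - 7·0 = -10 - 0 = -10; sum of minors = 38.
det A = (-2)·(5·8 - 0·6) - 7·(0·8 - 0·(-6)) + 4·(0·6 - 5·(-6)) = (-2)·40 - 7·0 + 4·30 = 40.
So p(s) = det(sI - A) = s^3 - 11s^2 + 38s - 40.
Rational-root test: any integer root divides -40. Testing small divisors, s = 2 works: p(2) = 8 + (-44) + 76 + (-40) = 0, so (s - 2) is a factor.
Dividing, p(s) = (s - 2)(s^2 - 9s + 20).
Factor s^2 - 9s + 20: two numbers with sum 9 and product 20 are 5 and 4, so s^2 - 9s + 20 = (s - 5)(s - 4).
Hence p(s) = (s - 5) (s - 4) (s - 2), with roots 2, 4, 5.
At least one eigenvalue has non-negative real part, so the system is not asymptotically stable.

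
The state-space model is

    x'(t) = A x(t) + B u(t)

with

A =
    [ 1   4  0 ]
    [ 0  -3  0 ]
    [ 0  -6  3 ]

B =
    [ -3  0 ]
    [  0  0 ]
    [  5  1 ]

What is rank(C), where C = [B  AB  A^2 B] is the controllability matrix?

2

AB = [[-3, 0], [0, 0], [15, 3]]
A^2B = [[-3, 0], [0, 0], [45, 9]]
Controllability matrix C = [B  AB  A^2B] = [[-3, 0, -3, 0, -3, 0], [0, 0, 0, 0, 0, 0], [5, 1, 15, 3, 45, 9]]
Row 2 of C is identically zero, so rank(C) ≤ 2.
The 2×2 minor from rows 1, 3, columns 1, 2 is (-3)·1 - 0·5 = -3 - 0 = -3 ≠ 0, so rank(C) = 2.
rank(C) = 2 < n = 3, so the pair (A, B) is not completely controllable.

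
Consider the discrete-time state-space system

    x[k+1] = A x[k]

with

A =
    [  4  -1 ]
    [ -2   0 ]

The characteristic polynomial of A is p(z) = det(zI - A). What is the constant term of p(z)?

For a 2×2 matrix, det(zI - A) = z^2 - (tr A)z + det A.
tr A = 4, det A = -2.
So p(z) = z^2 - 4z - 2.
The constant term is -2.

-2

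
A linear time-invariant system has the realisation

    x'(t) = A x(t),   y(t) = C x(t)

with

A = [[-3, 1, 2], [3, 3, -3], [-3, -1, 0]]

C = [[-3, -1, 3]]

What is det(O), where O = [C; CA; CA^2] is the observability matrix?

CA = [[-3, -9, -3]]
CA^2 = [[-9, -27, 21]]
Observability matrix O = [C; CA; CA^2] = [[-3, -1, 3], [-3, -9, -3], [-9, -27, 21]]
Expanding along the first row, det(O) = (-3)·((-9)·21 - (-3)·(-27)) - (-1)·((-3)·21 - (-3)·(-9)) + 3·((-3)·(-27) - (-9)·(-9)) = (-3)·(-270) - (-1)·(-90) + 3·0 = 720
Since det(O) ≠ 0, rank(O) = 3 and the system is completely observable.

720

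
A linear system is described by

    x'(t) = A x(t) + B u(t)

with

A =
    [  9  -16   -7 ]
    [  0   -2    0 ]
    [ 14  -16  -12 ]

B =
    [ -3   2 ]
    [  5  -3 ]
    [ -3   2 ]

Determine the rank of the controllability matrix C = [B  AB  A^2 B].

AB = [[-86, 52], [-10, 6], [-86, 52]]
A^2B = [[-12, 8], [20, -12], [-12, 8]]
Controllability matrix C = [B  AB  A^2B] = [[-3, 2, -86, 52, -12, 8], [5, -3, -10, 6, 20, -12], [-3, 2, -86, 52, -12, 8]]
The rows r1, r2, r3 of C are linearly dependent: -r1 + r3 = 0 (check each entry), so rank(C) ≤ 2.
The 2×2 minor from rows 1, 2, columns 1, 2 is (-3)·(-3) - 2·5 = 9 - 10 = -1 ≠ 0, so rank(C) = 2.
rank(C) = 2 < n = 3, so the pair (A, B) is not completely controllable.

2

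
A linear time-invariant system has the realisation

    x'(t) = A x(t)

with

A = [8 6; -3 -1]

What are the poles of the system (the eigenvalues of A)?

det(sI - A) = s^2 - (tr A)s + det A, with tr A = 8 + (-1) = 7 and det A = 8·(-1) - 6·(-3) = -8 - (-18) = 10.
So p(s) = det(sI - A) = s^2 - 7s + 10.
Factor s^2 - 7s + 10: two numbers with sum 7 and product 10 are 5 and 2, so s^2 - 7s + 10 = (s - 5)(s - 2).
Hence p(s) = (s - 5) (s - 2), with roots 2, 5.
At least one eigenvalue has non-negative real part, so the system is not asymptotically stable.

2, 5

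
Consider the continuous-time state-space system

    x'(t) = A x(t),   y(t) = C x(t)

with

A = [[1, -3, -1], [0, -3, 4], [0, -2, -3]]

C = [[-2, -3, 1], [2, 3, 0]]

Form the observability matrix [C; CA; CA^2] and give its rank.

3

CA = [[-2, 13, -13], [2, -15, 10]]
CA^2 = [[-2, -7, 93], [2, 19, -92]]
Observability matrix O = [C; CA; CA^2] = [[-2, -3, 1], [2, 3, 0], [-2, 13, -13], [2, -15, 10], [-2, -7, 93], [2, 19, -92]]
Take the 3×3 submatrix of O formed by rows 1, 2, 3: [[-2, -3, 1], [2, 3, 0], [-2, 13, -13]]. Its determinant is (-2)·(3·(-13) - 0·13) - (-3)·(2·(-13) - 0·(-2)) + 1·(2·13 - 3·(-2)) = (-2)·(-39) - (-3)·(-26) + 1·32 = 32 ≠ 0.
So rank(O) ≥ 3; since O has 3 columns, rank(O) = 3.
rank(O) = 3 = n, so the pair (A, C) is completely observable.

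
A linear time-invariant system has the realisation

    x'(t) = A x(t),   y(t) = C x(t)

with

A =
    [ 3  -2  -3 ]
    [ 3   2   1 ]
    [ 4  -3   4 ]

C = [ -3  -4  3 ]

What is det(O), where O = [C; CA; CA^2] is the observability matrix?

-1852

CA = [[-9, -11, 17]]
CA^2 = [[8, -55, 84]]
Observability matrix O = [C; CA; CA^2] = [[-3, -4, 3], [-9, -11, 17], [8, -55, 84]]
Expanding along the first row, det(O) = (-3)·((-11)·84 - 17·(-55)) - (-4)·((-9)·84 - 17·8) + 3·((-9)·(-55) - (-11)·8) = (-3)·11 - (-4)·(-892) + 3·583 = -1852
Since det(O) ≠ 0, rank(O) = 3 and the system is completely observable.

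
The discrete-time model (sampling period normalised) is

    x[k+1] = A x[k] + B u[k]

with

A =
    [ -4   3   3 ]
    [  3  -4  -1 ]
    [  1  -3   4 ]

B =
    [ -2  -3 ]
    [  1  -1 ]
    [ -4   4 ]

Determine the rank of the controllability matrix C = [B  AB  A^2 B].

AB = [[-1, 21], [-6, -9], [-21, 16]]
A^2B = [[-77, -63], [42, 83], [-67, 112]]
Controllability matrix C = [B  AB  A^2B] = [[-2, -3, -1, 21, -77, -63], [1, -1, -6, -9, 42, 83], [-4, 4, -21, 16, -67, 112]]
Take the 3×3 submatrix of C formed by columns 1, 2, 3: [[-2, -3, -1], [1, -1, -6], [-4, 4, -21]]. Its determinant is (-2)·((-1)·(-21) - (-6)·4) - (-3)·(1·(-21) - (-6)·(-4)) + (-1)·(1·4 - (-1)·(-4)) = (-2)·45 - (-3)·(-45) + (-1)·0 = -225 ≠ 0.
So rank(C) ≥ 3; since C has 3 rows, rank(C) = 3.
rank(C) = 3 = n, so the pair (A, B) is completely controllable.

3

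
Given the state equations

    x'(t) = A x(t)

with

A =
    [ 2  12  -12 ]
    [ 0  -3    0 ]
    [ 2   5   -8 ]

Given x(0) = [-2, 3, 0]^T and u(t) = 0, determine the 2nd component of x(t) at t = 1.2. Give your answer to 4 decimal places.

det(sI - A) = s^3 - (tr A)s^2 + (M11 + M22 + M33)s - det A, where Mii is the 2×2 principal minor of A obtained by deleting row i and column i.
tr A = 2 + (-3) + (-8) = -9; M11 = (-3)·(-8) - 0·5 = 24 - 0 = 24; M22 = 2·(-8) - (-12)·2 = -16 - (-24) = 8; M33 = 2·(-3) - 12·0 = -6 - 0 = -6; sum of minors = 26.
det A = 2·((-3)·(-8) - 0·5) - 12·(0·(-8) - 0·2) + (-12)·(0·5 - (-3)·2) = 2·24 - 12·0 + (-12)·6 = -24.
So p(s) = det(sI - A) = s^3 + 9s^2 + 26s + 24.
Rational-root test: any integer root divides 24. Testing small divisors, s = -2 works: p(-2) = -8 + 36 + (-52) + 24 = 0, so (s + 2) is a factor.
Dividing, p(s) = (s + 2)(s^2 + 7s + 12).
Factor s^2 + 7s + 12: two numbers with sum -7 and product 12 are -3 and -4, so s^2 + 7s + 12 = (s + 3)(s + 4).
Hence p(s) = (s + 2) (s + 3) (s + 4), with roots -4, -3, -2.
The eigenvalues -4, -3, -2 are distinct and real, so A is diagonalisable and x(t) = e^{At} x(0) = V diag(e^{λ_i t}) V^{-1} x(0), where the columns of V are the eigenvectors.
λ = -4: A - (-4)I = [[6, 12, -12], [0, 1, 0], [2, 5, -4]]. v must be orthogonal to every row; (row 1) × (row 2) = [12, 0, 6], so take v_1 = [2, 0, 1]^T.
λ = -3: A - (-3)I = [[5, 12, -12], [0, 0, 0], [2, 5, -5]]. v must be orthogonal to every row; (row 1) × (row 3) = [0, 1, 1], so take v_2 = [0, 1, 1]^T.
λ = -2: A - (-2)I = [[4, 12, -12], [0, -1, 0], [2, 5, -6]]. v must be orthogonal to every row; (row 1) × (row 2) = [-12, 0, -4], so take v_3 = [3, 0, 1]^T.
V = [v_1 v_2 v_3] = [[2, 0, 3], [0, 1, 0], [1, 1, 1]] has det V = -1, so V^{-1} = adj(V)/det V = [[-1, -3, 3], [0, 1, 0], [1, 2, -2]].
Modal coordinates z(0) = V^{-1} x(0): (-1)·(-2) + (-3)·3 + 3·0 = -7; 0·(-2) + 1·3 + 0·0 = 3; 1·(-2) + 2·3 + (-2)·0 = 4; so z(0) = [-7, 3, 4]^T.
x_2(t) = Σ_i (v_i)_2 · z_i(0) · e^{λ_i t} (row 2 of V times the modal terms).
x_2(1.2) = 0·(-7)·e^{-4·1.2} + 1·3·e^{-3·1.2} + 0·4·e^{-2·1.2} = 0·0.008230 + 3·0.027324 + 0·0.090718 = 0.0820.

0.0820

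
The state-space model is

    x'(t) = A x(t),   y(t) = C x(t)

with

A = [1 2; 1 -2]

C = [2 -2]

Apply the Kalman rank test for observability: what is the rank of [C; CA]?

CA = [[0, 8]]
Observability matrix O = [C; CA] = [[2, -2], [0, 8]]
det(O) = 2·8 - (-2)·0 = 16 - 0 = 16 ≠ 0, so rank(O) = 2.
rank(O) = 2 = n, so the pair (A, C) is completely observable.

2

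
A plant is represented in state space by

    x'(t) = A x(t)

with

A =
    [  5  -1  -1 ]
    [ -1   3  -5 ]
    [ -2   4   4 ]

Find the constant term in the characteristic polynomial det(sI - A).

-144

Expand det(sI - A) for the 3×3 matrix.
p(s) = s^3 - 12s^2 + 64s - 144.
(Check: constant term = det(-A) = (-1)^3 det A = -144; coefficient of s^2 = -tr A = -12.)
The constant term is -144.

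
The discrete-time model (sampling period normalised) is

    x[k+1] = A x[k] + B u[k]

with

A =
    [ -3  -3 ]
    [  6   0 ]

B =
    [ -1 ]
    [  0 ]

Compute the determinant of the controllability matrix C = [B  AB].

AB = [[3], [-6]]
Controllability matrix C = [B  AB] = [[-1, 3], [0, -6]]
det(C) = (-1)·(-6) - 3·0 = 6 - 0 = 6
Since det(C) ≠ 0, rank(C) = 2 and the system is completely controllable.

6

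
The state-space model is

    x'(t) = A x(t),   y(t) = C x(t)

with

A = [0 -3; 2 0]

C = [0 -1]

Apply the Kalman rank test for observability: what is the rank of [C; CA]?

CA = [[-2, 0]]
Observability matrix O = [C; CA] = [[0, -1], [-2, 0]]
det(O) = 0·0 - (-1)·(-2) = 0 - 2 = -2 ≠ 0, so rank(O) = 2.
rank(O) = 2 = n, so the pair (A, C) is completely observable.

2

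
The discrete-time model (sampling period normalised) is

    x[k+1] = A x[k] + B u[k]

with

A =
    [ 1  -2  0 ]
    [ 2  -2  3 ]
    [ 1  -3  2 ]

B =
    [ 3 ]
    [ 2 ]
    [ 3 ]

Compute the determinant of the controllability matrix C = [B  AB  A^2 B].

AB = [[-1], [11], [3]]
A^2B = [[-23], [-15], [-28]]
Controllability matrix C = [B  AB  A^2B] = [[3, -1, -23], [2, 11, -15], [3, 3, -28]]
Expanding along the first row, det(C) = 3·(11·(-28) - (-15)·3) - (-1)·(2·(-28) - (-15)·3) + (-23)·(2·3 - 11·3) = 3·(-263) - (-1)·(-11) + (-23)·(-27) = -179
Since det(C) ≠ 0, rank(C) = 3 and the system is completely controllable.

-179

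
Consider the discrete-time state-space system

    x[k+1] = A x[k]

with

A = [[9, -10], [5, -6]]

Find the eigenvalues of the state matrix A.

det(zI - A) = z^2 - (tr A)z + det A, with tr A = 9 + (-6) = 3 and det A = 9·(-6) - (-10)·5 = -54 - (-50) = -4.
So p(z) = det(zI - A) = z^2 - 3z - 4.
Factor z^2 - 3z - 4: two numbers with sum 3 and product -4 are 4 and -1, so z^2 - 3z - 4 = (z - 4)(z + 1).
Hence p(z) = (z - 4) (z + 1), with roots -1, 4.

-1, 4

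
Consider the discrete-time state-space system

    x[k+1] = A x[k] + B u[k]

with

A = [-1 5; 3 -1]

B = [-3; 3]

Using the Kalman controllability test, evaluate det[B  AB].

-18

AB = [[18], [-12]]
Controllability matrix C = [B  AB] = [[-3, 18], [3, -12]]
det(C) = (-3)·(-12) - 18·3 = 36 - 54 = -18
Since det(C) ≠ 0, rank(C) = 2 and the system is completely controllable.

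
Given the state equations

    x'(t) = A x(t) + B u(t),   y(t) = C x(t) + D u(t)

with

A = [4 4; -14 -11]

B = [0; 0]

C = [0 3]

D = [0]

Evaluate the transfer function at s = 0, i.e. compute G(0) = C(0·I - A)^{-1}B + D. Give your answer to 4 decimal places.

G(0) = C(-A)^{-1}B + D = -C A^{-1} B + D.
det A = 12, so A^{-1} = (1/12)·adj(A) = [[-11/12, -1/3], [7/6, 1/3]]
A^{-1} B = [0, 0]^T
C A^{-1} B = 0
G(0) = D - C A^{-1} B = 0 - (0) = 0

0.0000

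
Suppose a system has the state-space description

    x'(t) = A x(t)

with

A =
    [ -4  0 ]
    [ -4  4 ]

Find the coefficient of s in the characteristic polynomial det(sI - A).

For a 2×2 matrix, det(sI - A) = s^2 - (tr A)s + det A.
tr A = 0, det A = -16.
So p(s) = s^2 - 16.
The coefficient of s is 0.

0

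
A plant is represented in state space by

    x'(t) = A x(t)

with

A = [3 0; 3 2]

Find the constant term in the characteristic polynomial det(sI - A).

6

For a 2×2 matrix, det(sI - A) = s^2 - (tr A)s + det A.
tr A = 5, det A = 6.
So p(s) = s^2 - 5s + 6.
The constant term is 6.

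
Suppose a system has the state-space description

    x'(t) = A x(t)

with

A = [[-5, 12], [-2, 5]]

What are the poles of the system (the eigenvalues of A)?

det(sI - A) = s^2 - (tr A)s + det A, with tr A = (-5) + 5 = 0 and det A = (-5)·5 - 12·(-2) = -25 - (-24) = -1.
So p(s) = det(sI - A) = s^2 - 1.
Factor s^2 - 1: two numbers with sum 0 and product -1 are 1 and -1, so s^2 - 1 = (s - 1)(s + 1).
Hence p(s) = (s - 1) (s + 1), with roots -1, 1.
At least one eigenvalue has non-negative real part, so the system is not asymptotically stable.

-1, 1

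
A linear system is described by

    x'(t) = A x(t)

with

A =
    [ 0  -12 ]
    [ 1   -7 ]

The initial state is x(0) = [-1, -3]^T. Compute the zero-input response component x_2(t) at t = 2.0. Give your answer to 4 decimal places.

0.0161

det(sI - A) = s^2 - (tr A)s + det A, with tr A = 0 + (-7) = -7 and det A = 0·(-7) - (-12)·1 = 0 - (-12) = 12.
So p(s) = det(sI - A) = s^2 + 7s + 12.
Factor s^2 + 7s + 12: two numbers with sum -7 and product 12 are -3 and -4, so s^2 + 7s + 12 = (s + 3)(s + 4).
Hence p(s) = (s + 3) (s + 4), with roots -4, -3.
The eigenvalues -4, -3 are distinct and real, so A is diagonalisable and x(t) = e^{At} x(0) = V diag(e^{λ_i t}) V^{-1} x(0), where the columns of V are the eigenvectors.
λ = -4: A - (-4)I = [[4, -12], [1, -3]]. Row 1 gives 4·v1 + (-12)·v2 = 0, so take v_1 = [3, 1]^T.
λ = -3: A - (-3)I = [[3, -12], [1, -4]]. Row 1 gives 3·v1 + (-12)·v2 = 0, so take v_2 = [4, 1]^T.
V = [v_1 v_2] = [[3, 4], [1, 1]] has det V = -1, so V^{-1} = adj(V)/det V = [[-1, 4], [1, -3]].
Modal coordinates z(0) = V^{-1} x(0): (-1)·(-1) + 4·(-3) = -11; 1·(-1) + (-3)·(-3) = 8; so z(0) = [-11, 8]^T.
x_2(t) = Σ_i (v_i)_2 · z_i(0) · e^{λ_i t} (row 2 of V times the modal terms).
x_2(2.0) = 1·(-11)·e^{-4·2.0} + 1·8·e^{-3·2.0} = (-11)·0.000335 + 8·0.002479 = 0.0161.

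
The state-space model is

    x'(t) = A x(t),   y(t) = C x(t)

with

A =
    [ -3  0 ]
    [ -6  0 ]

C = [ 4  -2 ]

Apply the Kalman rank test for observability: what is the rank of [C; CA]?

CA = [[0, 0]]
Observability matrix O = [C; CA] = [[4, -2], [0, 0]]
Every row of O is a scalar multiple of row 1 = [4, -2] (multipliers 1, 0), so the rows span a one-dimensional space.
O ≠ 0, hence rank(O) = 1.
rank(O) = 1 < n = 2, so the pair (A, C) is not completely observable.

1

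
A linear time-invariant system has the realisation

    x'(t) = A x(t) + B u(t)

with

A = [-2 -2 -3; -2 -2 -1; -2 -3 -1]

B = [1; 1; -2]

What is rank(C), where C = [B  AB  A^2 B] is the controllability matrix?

AB = [[2], [-2], [-3]]
A^2B = [[9], [3], [5]]
Controllability matrix C = [B  AB  A^2B] = [[1, 2, 9], [1, -2, 3], [-2, -3, 5]]
det(C) = 1·((-2)·5 - 3·(-3)) - 2·(1·5 - 3·(-2)) + 9·(1·(-3) - (-2)·(-2)) = 1·(-1) - 2·11 + 9·(-7) = -86 ≠ 0, so rank(C) = 3.
rank(C) = 3 = n, so the pair (A, B) is completely controllable.

3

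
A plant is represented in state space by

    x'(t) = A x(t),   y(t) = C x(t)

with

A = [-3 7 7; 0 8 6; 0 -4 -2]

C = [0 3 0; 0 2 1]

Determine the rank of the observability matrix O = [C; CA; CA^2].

CA = [[0, 24, 18], [0, 12, 10]]
CA^2 = [[0, 120, 108], [0, 56, 52]]
Observability matrix O = [C; CA; CA^2] = [[0, 3, 0], [0, 2, 1], [0, 24, 18], [0, 12, 10], [0, 120, 108], [0, 56, 52]]
Column 1 of O is identically zero, so rank(O) ≤ 2.
The 2×2 minor from rows 1, 2, columns 2, 3 is 3·1 - 0·2 = 3 - 0 = 3 ≠ 0, so rank(O) = 2.
rank(O) = 2 < n = 3, so the pair (A, C) is not completely observable.

2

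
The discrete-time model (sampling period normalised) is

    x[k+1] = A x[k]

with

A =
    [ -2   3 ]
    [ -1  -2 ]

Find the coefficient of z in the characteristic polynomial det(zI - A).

4

For a 2×2 matrix, det(zI - A) = z^2 - (tr A)z + det A.
tr A = -4, det A = 7.
So p(z) = z^2 + 4z + 7.
The coefficient of z is 4.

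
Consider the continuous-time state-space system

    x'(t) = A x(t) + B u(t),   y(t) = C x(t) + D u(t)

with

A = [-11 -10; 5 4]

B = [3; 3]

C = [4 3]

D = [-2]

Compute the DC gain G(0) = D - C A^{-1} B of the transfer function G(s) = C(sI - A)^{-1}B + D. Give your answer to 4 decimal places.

-6.0000

G(0) = C(-A)^{-1}B + D = -C A^{-1} B + D.
det A = 6, so A^{-1} = (1/6)·adj(A) = [[2/3, 5/3], [-5/6, -11/6]]
A^{-1} B = [7, -8]^T
C A^{-1} B = 4
G(0) = D - C A^{-1} B = -2 - (4) = -6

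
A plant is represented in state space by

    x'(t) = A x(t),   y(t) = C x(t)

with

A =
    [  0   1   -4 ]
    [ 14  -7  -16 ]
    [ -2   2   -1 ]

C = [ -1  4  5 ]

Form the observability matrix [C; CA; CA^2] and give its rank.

2

CA = [[46, -19, -65]]
CA^2 = [[-136, 49, 185]]
Observability matrix O = [C; CA; CA^2] = [[-1, 4, 5], [46, -19, -65], [-136, 49, 185]]
The columns c1, c2, c3 of O are linearly dependent: c1 - c2 + c3 = 0 (check each entry), so rank(O) ≤ 2.
The 2×2 minor from rows 1, 2, columns 1, 2 is (-1)·(-19) - 4·46 = 19 - 184 = -165 ≠ 0, so rank(O) = 2.
rank(O) = 2 < n = 3, so the pair (A, C) is not completely observable.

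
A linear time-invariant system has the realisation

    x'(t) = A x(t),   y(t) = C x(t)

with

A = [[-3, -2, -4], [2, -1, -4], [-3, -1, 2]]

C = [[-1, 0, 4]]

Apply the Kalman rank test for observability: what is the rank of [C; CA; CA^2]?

3

CA = [[-9, -2, 12]]
CA^2 = [[-13, 8, 68]]
Observability matrix O = [C; CA; CA^2] = [[-1, 0, 4], [-9, -2, 12], [-13, 8, 68]]
det(O) = (-1)·((-2)·68 - 12·8) - 0·((-9)·68 - 12·(-13)) + 4·((-9)·8 - (-2)·(-13)) = (-1)·(-232) - 0·(-456) + 4·(-98) = -160 ≠ 0, so rank(O) = 3.
rank(O) = 3 = n, so the pair (A, C) is completely observable.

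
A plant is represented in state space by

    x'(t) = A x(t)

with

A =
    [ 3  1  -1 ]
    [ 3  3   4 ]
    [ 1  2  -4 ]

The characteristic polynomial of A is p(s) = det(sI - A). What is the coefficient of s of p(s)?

Expand det(sI - A) for the 3×3 matrix.
p(s) = s^3 - 2s^2 - 25s + 47.
(Check: constant term = det(-A) = (-1)^3 det A = 47; coefficient of s^2 = -tr A = -2.)
The coefficient of s is -25.

-25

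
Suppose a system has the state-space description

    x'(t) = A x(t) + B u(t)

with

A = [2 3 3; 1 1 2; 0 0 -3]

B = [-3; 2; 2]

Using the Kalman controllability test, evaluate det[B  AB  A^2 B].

AB = [[6], [3], [-6]]
A^2B = [[3], [-3], [18]]
Controllability matrix C = [B  AB  A^2B] = [[-3, 6, 3], [2, 3, -3], [2, -6, 18]]
Expanding along the first row, det(C) = (-3)·(3·18 - (-3)·(-6)) - 6·(2·18 - (-3)·2) + 3·(2·(-6) - 3·2) = (-3)·36 - 6·42 + 3·(-18) = -414
Since det(C) ≠ 0, rank(C) = 3 and the system is completely controllable.

-414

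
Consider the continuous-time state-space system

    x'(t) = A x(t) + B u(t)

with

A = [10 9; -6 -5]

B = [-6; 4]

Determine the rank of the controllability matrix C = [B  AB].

1

AB = [[-24], [16]]
Controllability matrix C = [B  AB] = [[-6, -24], [4, 16]]
Every column of C is a scalar multiple of column 1 = [-6, 4] (multipliers 1, 4), so the columns span a one-dimensional space.
C ≠ 0, hence rank(C) = 1.
rank(C) = 1 < n = 2, so the pair (A, B) is not completely controllable.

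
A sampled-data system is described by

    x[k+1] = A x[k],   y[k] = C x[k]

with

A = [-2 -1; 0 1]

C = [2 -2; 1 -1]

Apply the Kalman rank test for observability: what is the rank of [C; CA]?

2

CA = [[-4, -4], [-2, -2]]
Observability matrix O = [C; CA] = [[2, -2], [1, -1], [-4, -4], [-2, -2]]
Take the 2×2 submatrix of O formed by rows 1, 3: [[2, -2], [-4, -4]]. Its determinant is 2·(-4) - (-2)·(-4) = -8 - 8 = -16 ≠ 0.
So rank(O) ≥ 2; since O has 2 columns, rank(O) = 2.
rank(O) = 2 = n, so the pair (A, C) is completely observable.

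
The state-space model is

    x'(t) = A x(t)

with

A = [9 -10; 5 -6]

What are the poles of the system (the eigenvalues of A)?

-1, 4

det(sI - A) = s^2 - (tr A)s + det A, with tr A = 9 + (-6) = 3 and det A = 9·(-6) - (-10)·5 = -54 - (-50) = -4.
So p(s) = det(sI - A) = s^2 - 3s - 4.
Factor s^2 - 3s - 4: two numbers with sum 3 and product -4 are 4 and -1, so s^2 - 3s - 4 = (s - 4)(s + 1).
Hence p(s) = (s - 4) (s + 1), with roots -1, 4.
At least one eigenvalue has non-negative real part, so the system is not asymptotically stable.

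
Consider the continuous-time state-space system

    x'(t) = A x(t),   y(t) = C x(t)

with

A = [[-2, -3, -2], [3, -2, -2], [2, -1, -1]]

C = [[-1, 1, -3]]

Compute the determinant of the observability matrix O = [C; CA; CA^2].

279

CA = [[-1, 4, 3]]
CA^2 = [[20, -8, -9]]
Observability matrix O = [C; CA; CA^2] = [[-1, 1, -3], [-1, 4, 3], [20, -8, -9]]
Expanding along the first row, det(O) = (-1)·(4·(-9) - 3·(-8)) - 1·((-1)·(-9) - 3·20) + (-3)·((-1)·(-8) - 4·20) = (-1)·(-12) - 1·(-51) + (-3)·(-72) = 279
Since det(O) ≠ 0, rank(O) = 3 and the system is completely observable.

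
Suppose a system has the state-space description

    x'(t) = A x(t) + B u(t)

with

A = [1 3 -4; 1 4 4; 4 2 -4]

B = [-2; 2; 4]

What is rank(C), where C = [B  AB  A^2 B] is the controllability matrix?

AB = [[-12], [22], [-20]]
A^2B = [[134], [-4], [76]]
Controllability matrix C = [B  AB  A^2B] = [[-2, -12, 134], [2, 22, -4], [4, -20, 76]]
det(C) = (-2)·(22·76 - (-4)·(-20)) - (-12)·(2·76 - (-4)·4) + 134·(2·(-20) - 22·4) = (-2)·1592 - (-12)·168 + 134·(-128) = -18320 ≠ 0, so rank(C) = 3.
rank(C) = 3 = n, so the pair (A, B) is completely controllable.

3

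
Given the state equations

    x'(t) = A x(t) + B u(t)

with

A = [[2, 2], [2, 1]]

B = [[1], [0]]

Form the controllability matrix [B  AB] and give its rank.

AB = [[2], [2]]
Controllability matrix C = [B  AB] = [[1, 2], [0, 2]]
det(C) = 1·2 - 2·0 = 2 - 0 = 2 ≠ 0, so rank(C) = 2.
rank(C) = 2 = n, so the pair (A, B) is completely controllable.

2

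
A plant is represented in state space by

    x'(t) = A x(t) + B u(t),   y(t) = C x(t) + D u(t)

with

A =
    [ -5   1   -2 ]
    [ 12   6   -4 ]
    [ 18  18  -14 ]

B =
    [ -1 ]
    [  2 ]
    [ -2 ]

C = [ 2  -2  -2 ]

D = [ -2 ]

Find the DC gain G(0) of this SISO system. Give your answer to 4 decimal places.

-16.8000

G(0) = C(-A)^{-1}B + D = -C A^{-1} B + D.
det A = -60, so A^{-1} = (1/-60)·adj(A) = [[1/5, 11/30, -2/15], [-8/5, -53/30, 11/15], [-9/5, -9/5, 7/10]]
A^{-1} B = [4/5, -17/5, -16/5]^T
C A^{-1} B = 74/5
G(0) = D - C A^{-1} B = -2 - (74/5) = -84/5 ≈ -16.8000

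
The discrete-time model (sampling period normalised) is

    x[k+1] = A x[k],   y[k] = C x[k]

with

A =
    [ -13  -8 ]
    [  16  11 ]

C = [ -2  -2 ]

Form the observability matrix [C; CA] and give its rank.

CA = [[-6, -6]]
Observability matrix O = [C; CA] = [[-2, -2], [-6, -6]]
Every row of O is a scalar multiple of row 1 = [-2, -2] (multipliers 1, 3), so the rows span a one-dimensional space.
O ≠ 0, hence rank(O) = 1.
rank(O) = 1 < n = 2, so the pair (A, C) is not completely observable.

1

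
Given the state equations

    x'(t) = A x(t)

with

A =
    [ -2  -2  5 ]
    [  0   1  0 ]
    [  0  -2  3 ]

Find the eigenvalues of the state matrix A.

-2, 1, 3

det(sI - A) = s^3 - (tr A)s^2 + (M11 + M22 + M33)s - det A, where Mii is the 2×2 principal minor of A obtained by deleting row i and column i.
tr A = (-2) + 1 + 3 = 2; M11 = 1·3 - 0·(-2) = 3 - 0 = 3; M22 = (-2)·3 - 5·0 = -6 - 0 = -6; M33 = (-2)·1 - (-2)·0 = -2 - 0 = -2; sum of minors = -5.
det A = (-2)·(1·3 - 0·(-2)) - (-2)·(0·3 - 0·0) + 5·(0·(-2) - 1·0) = (-2)·3 - (-2)·0 + 5·0 = -6.
So p(s) = det(sI - A) = s^3 - 2s^2 - 5s + 6.
Rational-root test: any integer root divides 6. Testing small divisors, s = 1 works: p(1) = 1 + (-2) + (-5) + 6 = 0, so (s - 1) is a factor.
Dividing, p(s) = (s - 1)(s^2 - s - 6).
Factor s^2 - s - 6: two numbers with sum 1 and product -6 are 3 and -2, so s^2 - s - 6 = (s - 3)(s + 2).
Hence p(s) = (s - 3) (s - 1) (s + 2), with roots -2, 1, 3.
At least one eigenvalue has non-negative real part, so the system is not asymptotically stable.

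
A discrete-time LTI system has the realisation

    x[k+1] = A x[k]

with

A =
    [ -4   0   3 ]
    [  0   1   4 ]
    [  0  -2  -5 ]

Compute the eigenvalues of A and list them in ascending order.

det(zI - A) = z^3 - (tr A)z^2 + (M11 + M22 + M33)z - det A, where Mii is the 2×2 principal minor of A obtained by deleting row i and column i.
tr A = (-4) + 1 + (-5) = -8; M11 = 1·(-5) - 4·(-2) = -5 - (-8) = 3; M22 = (-4)·(-5) - 3·0 = 20 - 0 = 20; M33 = (-4)·1 - 0·0 = -4 - 0 = -4; sum of minors = 19.
det A = (-4)·(1·(-5) - 4·(-2)) - 0·(0·(-5) - 4·0) + 3·(0·(-2) - 1·0) = (-4)·3 - 0·0 + 3·0 = -12.
So p(z) = det(zI - A) = z^3 + 8z^2 + 19z + 12.
Rational-root test: any integer root divides 12. Testing small divisors, z = -1 works: p(-1) = -1 + 8 + (-19) + 12 = 0, so (z + 1) is a factor.
Dividing, p(z) = (z + 1)(z^2 + 7z + 12).
Factor z^2 + 7z + 12: two numbers with sum -7 and product 12 are -3 and -4, so z^2 + 7z + 12 = (z + 3)(z + 4).
Hence p(z) = (z + 1) (z + 3) (z + 4), with roots -4, -3, -1.

-4, -3, -1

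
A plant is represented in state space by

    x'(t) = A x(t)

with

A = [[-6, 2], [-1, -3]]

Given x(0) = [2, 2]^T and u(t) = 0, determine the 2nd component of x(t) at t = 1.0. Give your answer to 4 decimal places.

0.0366

det(sI - A) = s^2 - (tr A)s + det A, with tr A = (-6) + (-3) = -9 and det A = (-6)·(-3) - 2·(-1) = 18 - (-2) = 20.
So p(s) = det(sI - A) = s^2 + 9s + 20.
Factor s^2 + 9s + 20: two numbers with sum -9 and product 20 are -4 and -5, so s^2 + 9s + 20 = (s + 4)(s + 5).
Hence p(s) = (s + 4) (s + 5), with roots -5, -4.
The eigenvalues -5, -4 are distinct and real, so A is diagonalisable and x(t) = e^{At} x(0) = V diag(e^{λ_i t}) V^{-1} x(0), where the columns of V are the eigenvectors.
λ = -5: A - (-5)I = [[-1, 2], [-1, 2]]. Row 1 gives (-1)·v1 + 2·v2 = 0, so take v_1 = [2, 1]^T.
λ = -4: A - (-4)I = [[-2, 2], [-1, 1]]. Row 1 gives (-2)·v1 + 2·v2 = 0, so take v_2 = [1, 1]^T.
V = [v_1 v_2] = [[2, 1], [1, 1]] has det V = 1, so V^{-1} = adj(V)/det V = [[1, -1], [-1, 2]].
Modal coordinates z(0) = V^{-1} x(0): 1·2 + (-1)·2 = 0; (-1)·2 + 2·2 = 2; so z(0) = [0, 2]^T.
x_2(t) = Σ_i (v_i)_2 · z_i(0) · e^{λ_i t} (row 2 of V times the modal terms).
x_2(1.0) = 1·0·e^{-5·1.0} + 1·2·e^{-4·1.0} = 0·0.006738 + 2·0.018316 = 0.0366.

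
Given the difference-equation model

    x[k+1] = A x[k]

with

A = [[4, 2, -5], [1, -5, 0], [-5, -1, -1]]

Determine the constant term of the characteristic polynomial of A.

Expand det(zI - A) for the 3×3 matrix.
p(z) = z^3 + 2z^2 - 46z - 152.
(Check: constant term = det(-A) = (-1)^3 det A = -152; coefficient of z^2 = -tr A = 2.)
The constant term is -152.

-152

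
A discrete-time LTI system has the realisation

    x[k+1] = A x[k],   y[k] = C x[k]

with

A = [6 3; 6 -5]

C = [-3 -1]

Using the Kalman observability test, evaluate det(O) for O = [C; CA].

CA = [[-24, -4]]
Observability matrix O = [C; CA] = [[-3, -1], [-24, -4]]
det(O) = (-3)·(-4) - (-1)·(-24) = 12 - 24 = -12
Since det(O) ≠ 0, rank(O) = 2 and the system is completely observable.

-12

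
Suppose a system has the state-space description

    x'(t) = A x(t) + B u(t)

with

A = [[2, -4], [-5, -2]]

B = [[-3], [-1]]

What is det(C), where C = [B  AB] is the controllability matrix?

-53

AB = [[-2], [17]]
Controllability matrix C = [B  AB] = [[-3, -2], [-1, 17]]
det(C) = (-3)·17 - (-2)·(-1) = -51 - 2 = -53
Since det(C) ≠ 0, rank(C) = 2 and the system is completely controllable.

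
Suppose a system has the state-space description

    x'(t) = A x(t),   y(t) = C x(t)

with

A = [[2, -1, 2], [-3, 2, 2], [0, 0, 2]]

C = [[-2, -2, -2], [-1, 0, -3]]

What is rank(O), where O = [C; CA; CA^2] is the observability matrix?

CA = [[2, -2, -12], [-2, 1, -8]]
CA^2 = [[10, -6, -24], [-7, 4, -18]]
Observability matrix O = [C; CA; CA^2] = [[-2, -2, -2], [-1, 0, -3], [2, -2, -12], [-2, 1, -8], [10, -6, -24], [-7, 4, -18]]
Take the 3×3 submatrix of O formed by rows 1, 2, 3: [[-2, -2, -2], [-1, 0, -3], [2, -2, -12]]. Its determinant is (-2)·(0·(-12) - (-3)·(-2)) - (-2)·((-1)·(-12) - (-3)·2) + (-2)·((-1)·(-2) - 0·2) = (-2)·(-6) - (-2)·18 + (-2)·2 = 44 ≠ 0.
So rank(O) ≥ 3; since O has 3 columns, rank(O) = 3.
rank(O) = 3 = n, so the pair (A, C) is completely observable.

3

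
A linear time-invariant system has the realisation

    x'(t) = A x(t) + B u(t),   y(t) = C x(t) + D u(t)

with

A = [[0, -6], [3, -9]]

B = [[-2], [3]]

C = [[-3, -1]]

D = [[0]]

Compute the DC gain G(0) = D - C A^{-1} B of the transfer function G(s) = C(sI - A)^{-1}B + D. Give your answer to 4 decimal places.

G(0) = C(-A)^{-1}B + D = -C A^{-1} B + D.
det A = 18, so A^{-1} = (1/18)·adj(A) = [[-1/2, 1/3], [-1/6, 0]]
A^{-1} B = [2, 1/3]^T
C A^{-1} B = -19/3
G(0) = D - C A^{-1} B = 0 - (-19/3) = 19/3 ≈ 6.3333

6.3333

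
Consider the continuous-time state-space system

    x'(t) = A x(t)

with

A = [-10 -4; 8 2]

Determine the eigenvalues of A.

det(sI - A) = s^2 - (tr A)s + det A, with tr A = (-10) + 2 = -8 and det A = (-10)·2 - (-4)·8 = -20 - (-32) = 12.
So p(s) = det(sI - A) = s^2 + 8s + 12.
Factor s^2 + 8s + 12: two numbers with sum -8 and product 12 are -2 and -6, so s^2 + 8s + 12 = (s + 2)(s + 6).
Hence p(s) = (s + 2) (s + 6), with roots -6, -2.
All eigenvalues have negative real part, so the system is asymptotically stable.

-6, -2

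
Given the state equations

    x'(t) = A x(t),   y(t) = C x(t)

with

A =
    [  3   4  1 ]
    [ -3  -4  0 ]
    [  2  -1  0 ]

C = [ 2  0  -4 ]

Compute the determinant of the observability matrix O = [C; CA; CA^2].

CA = [[-2, 12, 2]]
CA^2 = [[-38, -58, -2]]
Observability matrix O = [C; CA; CA^2] = [[2, 0, -4], [-2, 12, 2], [-38, -58, -2]]
Expanding along the first row, det(O) = 2·(12·(-2) - 2·(-58)) - 0·((-2)·(-2) - 2·(-38)) + (-4)·((-2)·(-58) - 12·(-38)) = 2·92 - 0·80 + (-4)·572 = -2104
Since det(O) ≠ 0, rank(O) = 3 and the system is completely observable.

-2104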